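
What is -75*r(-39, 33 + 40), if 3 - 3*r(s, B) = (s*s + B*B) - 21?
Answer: 170650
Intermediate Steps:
r(s, B) = 8 - B²/3 - s²/3 (r(s, B) = 1 - ((s*s + B*B) - 21)/3 = 1 - ((s² + B²) - 21)/3 = 1 - ((B² + s²) - 21)/3 = 1 - (-21 + B² + s²)/3 = 1 + (7 - B²/3 - s²/3) = 8 - B²/3 - s²/3)
-75*r(-39, 33 + 40) = -75*(8 - (33 + 40)²/3 - ⅓*(-39)²) = -75*(8 - ⅓*73² - ⅓*1521) = -75*(8 - ⅓*5329 - 507) = -75*(8 - 5329/3 - 507) = -75*(-6826/3) = 170650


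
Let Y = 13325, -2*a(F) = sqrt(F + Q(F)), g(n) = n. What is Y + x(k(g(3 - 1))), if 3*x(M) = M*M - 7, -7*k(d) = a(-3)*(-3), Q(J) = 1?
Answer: 3916855/294 ≈ 13323.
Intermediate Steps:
a(F) = -sqrt(1 + F)/2 (a(F) = -sqrt(F + 1)/2 = -sqrt(1 + F)/2)
k(d) = -3*I*sqrt(2)/14 (k(d) = -(-sqrt(1 - 3)/2)*(-3)/7 = -(-I*sqrt(2)/2)*(-3)/7 = -3*I*sqrt(2)/14)
x(M) = -7/3 + M**2/3 (x(M) = (M*M - 7)/3 = (M**2 - 7)/3 = (-7 + M**2)/3 = -7/3 + M**2/3)
Y + x(k(g(3 - 1))) = 13325 + (-7/3 + (-3*I*sqrt(2)/14)**2/3) = 13325 + (-7/3 + (1/3)*(-9/98)) = 13325 + (-7/3 - 3/98) = 13325 - 695/294 = 3916855/294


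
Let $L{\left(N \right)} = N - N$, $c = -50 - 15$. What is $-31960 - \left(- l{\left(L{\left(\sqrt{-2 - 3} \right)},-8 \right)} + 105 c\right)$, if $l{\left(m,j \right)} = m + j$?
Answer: $-25143$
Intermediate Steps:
$c = -65$
$L{\left(N \right)} = 0$
$l{\left(m,j \right)} = j + m$
$-31960 - \left(- l{\left(L{\left(\sqrt{-2 - 3} \right)},-8 \right)} + 105 c\right) = -31960 + \left(\left(-8 + 0\right) - -6825\right) = -31960 + \left(-8 + 6825\right) = -31960 + 6817 = -25143$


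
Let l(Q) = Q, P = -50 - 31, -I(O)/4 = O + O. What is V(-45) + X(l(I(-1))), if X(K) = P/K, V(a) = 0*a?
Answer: -81/8 ≈ -10.125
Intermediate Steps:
I(O) = -8*O (I(O) = -4*(O + O) = -8*O)
P = -81
V(a) = 0
X(K) = -81/K
V(-45) + X(l(I(-1))) = 0 - 81/((-8*(-1))) = 0 - 81/8 = -81/8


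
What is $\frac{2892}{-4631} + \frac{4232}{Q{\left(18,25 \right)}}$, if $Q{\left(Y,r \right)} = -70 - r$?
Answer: $- \frac{19873132}{439945} \approx -45.172$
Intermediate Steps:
$\frac{2892}{-4631} + \frac{4232}{Q{\left(18,25 \right)}} = \frac{2892}{-4631} + \frac{4232}{-70 - 25} = 2892 \left(- \frac{1}{4631}\right) + \frac{4232}{-70 - 25} = - \frac{2892}{4631} + \frac{4232}{-95} = - \frac{2892}{4631} + 4232 \left(- \frac{1}{95}\right) = - \frac{2892}{4631} - \frac{4232}{95} = - \frac{19873132}{439945}$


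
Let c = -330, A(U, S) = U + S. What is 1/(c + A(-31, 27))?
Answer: -1/334 ≈ -0.0029940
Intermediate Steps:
A(U, S) = S + U
1/(c + A(-31, 27)) = 1/(-330 + (27 - 31)) = 1/(-330 - 4) = 1/(-334) = -1/334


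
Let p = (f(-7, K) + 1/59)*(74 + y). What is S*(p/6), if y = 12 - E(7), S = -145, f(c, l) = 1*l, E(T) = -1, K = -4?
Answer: 988175/118 ≈ 8374.4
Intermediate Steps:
f(c, l) = l
y = 13 (y = 12 - 1*(-1) = 12 + 1 = 13)
p = -20445/59 (p = (-4 + 1/59)*(74 + 13) = (-4 + 1/59)*87 = -235/59*87 = -20445/59 ≈ -346.53)
S*(p/6) = -(-2964525)/(59*6) = -145*(-6815/118) = 988175/118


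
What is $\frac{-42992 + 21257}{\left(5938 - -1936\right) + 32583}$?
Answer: $- \frac{945}{1759} \approx -0.53724$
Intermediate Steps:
$\frac{-42992 + 21257}{\left(5938 - -1936\right) + 32583} = - \frac{21735}{\left(5938 + 1936\right) + 32583} = - \frac{21735}{7874 + 32583} = - \frac{21735}{40457} = \left(-21735\right) \frac{1}{40457} = - \frac{945}{1759}$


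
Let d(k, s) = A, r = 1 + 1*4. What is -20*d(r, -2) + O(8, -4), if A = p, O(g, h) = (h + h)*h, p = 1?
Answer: 12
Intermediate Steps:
r = 5 (r = 1 + 4 = 5)
O(g, h) = 2*h² (O(g, h) = (2*h)*h = 2*h²)
A = 1
d(k, s) = 1
-20*d(r, -2) + O(8, -4) = -20*1 + 2*(-4)² = -20 + 2*16 = -20 + 32 = 12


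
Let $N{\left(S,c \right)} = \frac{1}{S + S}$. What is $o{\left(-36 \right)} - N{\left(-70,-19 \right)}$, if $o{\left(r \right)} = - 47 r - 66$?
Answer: $\frac{227641}{140} \approx 1626.0$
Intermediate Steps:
$o{\left(r \right)} = -66 - 47 r$
$N{\left(S,c \right)} = \frac{1}{2 S}$
$o{\left(-36 \right)} - N{\left(-70,-19 \right)} = \left(-66 - -1692\right) - \frac{1}{2 \left(-70\right)} = \left(-66 + 1692\right) - \frac{1}{2} \left(- \frac{1}{70}\right) = 1626 - - \frac{1}{140} = 1626 + \frac{1}{140} = \frac{227641}{140}$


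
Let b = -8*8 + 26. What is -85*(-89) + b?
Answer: 7527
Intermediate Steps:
b = -38 (b = -64 + 26 = -38)
-85*(-89) + b = -85*(-89) - 38 = 7565 - 38 = 7527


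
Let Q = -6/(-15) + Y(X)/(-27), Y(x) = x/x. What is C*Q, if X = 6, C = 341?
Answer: 16709/135 ≈ 123.77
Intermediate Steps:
Y(x) = 1
Q = 49/135 (Q = -6/(-15) + 1/(-27) = -6*(-1/15) + 1*(-1/27) = ⅖ - 1/27 = 49/135 ≈ 0.36296)
C*Q = 341*(49/135) = 16709/135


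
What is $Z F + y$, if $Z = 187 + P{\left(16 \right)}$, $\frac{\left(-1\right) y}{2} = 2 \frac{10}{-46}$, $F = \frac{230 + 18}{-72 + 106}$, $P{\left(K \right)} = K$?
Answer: $\frac{579296}{391} \approx 1481.6$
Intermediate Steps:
$F = \frac{124}{17}$ ($F = \frac{248}{34} = 248 \cdot \frac{1}{34} = \frac{124}{17} \approx 7.2941$)
$y = \frac{20}{23}$ ($y = - 2 \cdot 2 \frac{10}{-46} = - 2 \cdot 2 \cdot 10 \left(- \frac{1}{46}\right) = - 2 \cdot 2 \left(- \frac{5}{23}\right) = \left(-2\right) \left(- \frac{10}{23}\right) = \frac{20}{23} \approx 0.86957$)
$Z = 203$ ($Z = 187 + 16 = 203$)
$Z F + y = 203 \cdot \frac{124}{17} + \frac{20}{23} = \frac{25172}{17} + \frac{20}{23} = \frac{579296}{391}$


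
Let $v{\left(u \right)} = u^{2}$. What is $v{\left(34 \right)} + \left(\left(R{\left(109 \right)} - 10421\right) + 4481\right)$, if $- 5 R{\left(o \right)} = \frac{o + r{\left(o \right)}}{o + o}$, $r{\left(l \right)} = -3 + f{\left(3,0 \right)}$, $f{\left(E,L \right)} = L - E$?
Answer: $- \frac{5214663}{1090} \approx -4784.1$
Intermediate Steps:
$r{\left(l \right)} = -6$ ($r{\left(l \right)} = -3 + \left(0 - 3\right) = -3 - 3 = -6$)
$R{\left(o \right)} = - \frac{-6 + o}{10 o}$ ($R{\left(o \right)} = - \frac{\left(o - 6\right) \frac{1}{o + o}}{5} = - \frac{\left(-6 + o\right) \frac{1}{2 o}}{5} = - \frac{\frac{1}{2} \frac{1}{o} \left(-6 + o\right)}{5} = - \frac{-6 + o}{10 o}$)
$v{\left(34 \right)} + \left(\left(R{\left(109 \right)} - 10421\right) + 4481\right) = 34^{2} + \left(\left(\frac{6 - 109}{10 \cdot 109} - 10421\right) + 4481\right) = 1156 + \left(\left(\frac{1}{10} \cdot \frac{1}{109} \left(6 - 109\right) - 10421\right) + 4481\right) = 1156 + \left(\left(\frac{1}{10} \cdot \frac{1}{109} \left(-103\right) - 10421\right) + 4481\right) = 1156 + \left(\left(- \frac{103}{1090} - 10421\right) + 4481\right) = 1156 + \left(- \frac{11358993}{1090} + 4481\right) = 1156 - \frac{6474703}{1090} = - \frac{5214663}{1090}$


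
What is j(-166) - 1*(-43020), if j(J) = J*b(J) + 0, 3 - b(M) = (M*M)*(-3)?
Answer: -13680366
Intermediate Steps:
b(M) = 3 + 3*M**2 (b(M) = 3 - M*M*(-3) = 3 - M**2*(-3) = 3 - (-3)*M**2 = 3 + 3*M**2)
j(J) = J*(3 + 3*J**2) (j(J) = J*(3 + 3*J**2) + 0 = J*(3 + 3*J**2))
j(-166) - 1*(-43020) = 3*(-166)*(1 + (-166)**2) - 1*(-43020) = 3*(-166)*(1 + 27556) + 43020 = 3*(-166)*27557 + 43020 = -13723386 + 43020 = -13680366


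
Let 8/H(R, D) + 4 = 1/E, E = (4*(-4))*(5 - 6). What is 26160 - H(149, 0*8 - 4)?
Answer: 1648208/63 ≈ 26162.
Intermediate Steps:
E = 16 (E = -16*(-1) = 16)
H(R, D) = -128/63 (H(R, D) = 8/(-4 + 1/16) = 8/(-63/16) = 8*(-16/63) = -128/63)
26160 - H(149, 0*8 - 4) = 26160 - 1*(-128/63) = 26160 + 128/63 = 1648208/63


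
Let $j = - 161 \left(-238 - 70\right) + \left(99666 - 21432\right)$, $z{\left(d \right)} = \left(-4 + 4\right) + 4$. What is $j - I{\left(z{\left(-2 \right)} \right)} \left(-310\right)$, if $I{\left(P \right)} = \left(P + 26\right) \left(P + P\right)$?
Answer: $202222$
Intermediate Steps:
$z{\left(d \right)} = 4$ ($z{\left(d \right)} = 0 + 4 = 4$)
$I{\left(P \right)} = 2 P \left(26 + P\right)$ ($I{\left(P \right)} = \left(26 + P\right) 2 P = 2 P \left(26 + P\right)$)
$j = 127822$ ($j = \left(-161\right) \left(-308\right) + \left(99666 - 21432\right) = 49588 + 78234 = 127822$)
$j - I{\left(z{\left(-2 \right)} \right)} \left(-310\right) = 127822 - 2 \cdot 4 \left(26 + 4\right) \left(-310\right) = 127822 - 2 \cdot 4 \cdot 30 \left(-310\right) = 127822 - 240 \left(-310\right) = 127822 - -74400 = 127822 + 74400 = 202222$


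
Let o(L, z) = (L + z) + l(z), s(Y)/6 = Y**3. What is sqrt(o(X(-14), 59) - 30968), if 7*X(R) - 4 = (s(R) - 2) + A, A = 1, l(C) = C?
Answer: I*sqrt(1626877)/7 ≈ 182.21*I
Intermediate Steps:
s(Y) = 6*Y**3
X(R) = 3/7 + 6*R**3/7 (X(R) = 4/7 + ((6*R**3 - 2) + 1)/7 = 4/7 + ((-2 + 6*R**3) + 1)/7 = 4/7 + (-1 + 6*R**3)/7 = 4/7 + (-1/7 + 6*R**3/7) = 3/7 + 6*R**3/7)
o(L, z) = L + 2*z (o(L, z) = (L + z) + z = L + 2*z)
sqrt(o(X(-14), 59) - 30968) = sqrt(((3/7 + (6/7)*(-14)**3) + 2*59) - 30968) = sqrt(((3/7 + (6/7)*(-2744)) + 118) - 30968) = sqrt(((3/7 - 2352) + 118) - 30968) = sqrt((-16461/7 + 118) - 30968) = sqrt(-15635/7 - 30968) = sqrt(-232411/7) = I*sqrt(1626877)/7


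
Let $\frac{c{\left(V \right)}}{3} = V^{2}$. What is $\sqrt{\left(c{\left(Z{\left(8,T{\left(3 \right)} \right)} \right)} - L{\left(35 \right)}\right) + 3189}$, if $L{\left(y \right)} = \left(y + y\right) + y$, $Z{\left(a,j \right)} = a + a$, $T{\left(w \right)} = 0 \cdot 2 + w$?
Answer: $6 \sqrt{107} \approx 62.064$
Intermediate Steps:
$T{\left(w \right)} = w$ ($T{\left(w \right)} = 0 + w = w$)
$Z{\left(a,j \right)} = 2 a$
$c{\left(V \right)} = 3 V^{2}$
$L{\left(y \right)} = 3 y$ ($L{\left(y \right)} = 2 y + y = 3 y$)
$\sqrt{\left(c{\left(Z{\left(8,T{\left(3 \right)} \right)} \right)} - L{\left(35 \right)}\right) + 3189} = \sqrt{\left(3 \left(2 \cdot 8\right)^{2} - 3 \cdot 35\right) + 3189} = \sqrt{\left(3 \cdot 16^{2} - 105\right) + 3189} = \sqrt{\left(3 \cdot 256 - 105\right) + 3189} = \sqrt{\left(768 - 105\right) + 3189} = \sqrt{663 + 3189} = \sqrt{3852} = 6 \sqrt{107}$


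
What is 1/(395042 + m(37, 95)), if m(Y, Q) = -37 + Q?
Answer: 1/395100 ≈ 2.5310e-6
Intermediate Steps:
1/(395042 + m(37, 95)) = 1/(395042 + (-37 + 95)) = 1/(395042 + 58) = 1/395100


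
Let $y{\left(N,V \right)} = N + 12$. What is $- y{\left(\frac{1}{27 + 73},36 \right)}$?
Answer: $- \frac{1201}{100} \approx -12.01$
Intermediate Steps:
$y{\left(N,V \right)} = 12 + N$
$- y{\left(\frac{1}{27 + 73},36 \right)} = - (12 + \frac{1}{27 + 73}) = - (12 + \frac{1}{100}) = \left(-1\right) \frac{1201}{100} = - \frac{1201}{100}$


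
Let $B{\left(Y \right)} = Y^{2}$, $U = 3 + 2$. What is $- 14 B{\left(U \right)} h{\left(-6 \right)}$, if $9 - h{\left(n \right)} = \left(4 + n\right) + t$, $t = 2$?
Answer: $-3150$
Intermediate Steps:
$U = 5$
$h{\left(n \right)} = 3 - n$ ($h{\left(n \right)} = 9 - \left(\left(4 + n\right) + 2\right) = 9 - \left(6 + n\right) = 3 - n$)
$- 14 B{\left(U \right)} h{\left(-6 \right)} = - 14 \cdot 5^{2} \left(3 - -6\right) = \left(-14\right) 25 \left(3 + 6\right) = \left(-350\right) 9 = -3150$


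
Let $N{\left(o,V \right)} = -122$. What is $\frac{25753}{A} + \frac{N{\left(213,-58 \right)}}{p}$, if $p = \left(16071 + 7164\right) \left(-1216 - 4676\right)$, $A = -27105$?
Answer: $- \frac{1807999159}{1902918618} \approx -0.95012$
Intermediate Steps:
$p = -136900620$ ($p = 23235 \left(-5892\right) = -136900620$)
$\frac{25753}{A} + \frac{N{\left(213,-58 \right)}}{p} = \frac{25753}{-27105} - \frac{122}{-136900620} = 25753 \left(- \frac{1}{27105}\right) - - \frac{61}{68450310} = - \frac{1981}{2085} + \frac{61}{68450310} = - \frac{1807999159}{1902918618}$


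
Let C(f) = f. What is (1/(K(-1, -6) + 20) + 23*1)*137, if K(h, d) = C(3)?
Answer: 72610/23 ≈ 3157.0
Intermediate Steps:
K(h, d) = 3
(1/(K(-1, -6) + 20) + 23*1)*137 = (1/(3 + 20) + 23*1)*137 = (1/23 + 23)*137 = (530/23)*137 = 72610/23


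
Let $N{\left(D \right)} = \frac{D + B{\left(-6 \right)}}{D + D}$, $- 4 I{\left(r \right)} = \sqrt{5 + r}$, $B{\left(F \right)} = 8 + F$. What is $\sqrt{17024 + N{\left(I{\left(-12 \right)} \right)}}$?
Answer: $\frac{\sqrt{3336802 + 112 i \sqrt{7}}}{14} \approx 130.48 + 0.0057935 i$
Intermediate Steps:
$I{\left(r \right)} = - \frac{\sqrt{5 + r}}{4}$
$N{\left(D \right)} = \frac{2 + D}{2 D}$ ($N{\left(D \right)} = \frac{D + \left(8 - 6\right)}{D + D} = \frac{D + 2}{2 D} = \left(2 + D\right) \frac{1}{2 D} = \frac{2 + D}{2 D}$)
$\sqrt{17024 + N{\left(I{\left(-12 \right)} \right)}} = \sqrt{17024 + \frac{2 - \frac{\sqrt{5 - 12}}{4}}{2 \left(- \frac{\sqrt{5 - 12}}{4}\right)}} = \sqrt{17024 + \frac{2 - \frac{\sqrt{-7}}{4}}{2 \left(- \frac{\sqrt{-7}}{4}\right)}} = \sqrt{17024 + \frac{2 - \frac{i \sqrt{7}}{4}}{2 \left(- \frac{i \sqrt{7}}{4}\right)}} = \sqrt{17024 + \frac{\frac{4 i \sqrt{7}}{7} \left(2 - \frac{i \sqrt{7}}{4}\right)}{2}} = \sqrt{17024 + \frac{2 i \sqrt{7} \left(2 - \frac{i \sqrt{7}}{4}\right)}{7}}$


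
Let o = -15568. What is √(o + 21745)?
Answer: √6177 ≈ 78.594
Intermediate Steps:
√(o + 21745) = √(-15568 + 21745) = √6177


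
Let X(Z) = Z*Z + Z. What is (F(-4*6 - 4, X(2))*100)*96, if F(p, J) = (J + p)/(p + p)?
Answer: 26400/7 ≈ 3771.4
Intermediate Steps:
X(Z) = Z + Z**2 (X(Z) = Z**2 + Z = Z + Z**2)
F(p, J) = (J + p)/(2*p) (F(p, J) = (J + p)/((2*p)) = (J + p)*(1/(2*p)) = (J + p)/(2*p))
(F(-4*6 - 4, X(2))*100)*96 = (((2*(1 + 2) + (-4*6 - 4))/(2*(-4*6 - 4)))*100)*96 = (((2*3 + (-24 - 4))/(2*(-24 - 4)))*100)*96 = (((1/2)*(6 - 28)/(-28))*100)*96 = (((1/2)*(-1/28)*(-22))*100)*96 = ((11/28)*100)*96 = (275/7)*96 = 26400/7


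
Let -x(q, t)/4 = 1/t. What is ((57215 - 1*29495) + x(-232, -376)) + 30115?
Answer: 5436491/94 ≈ 57835.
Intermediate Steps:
x(q, t) = -4/t
((57215 - 1*29495) + x(-232, -376)) + 30115 = ((57215 - 1*29495) - 4/(-376)) + 30115 = ((57215 - 29495) - 4*(-1/376)) + 30115 = (27720 + 1/94) + 30115 = 2605681/94 + 30115 = 5436491/94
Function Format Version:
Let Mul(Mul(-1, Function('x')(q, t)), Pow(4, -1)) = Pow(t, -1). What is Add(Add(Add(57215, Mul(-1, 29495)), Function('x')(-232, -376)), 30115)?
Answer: Rational(5436491, 94) ≈ 57835.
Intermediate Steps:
Function('x')(q, t) = Mul(-4, Pow(t, -1))
Add(Add(Add(57215, Mul(-1, 29495)), Function('x')(-232, -376)), 30115) = Add(Add(Add(57215, Mul(-1, 29495)), Mul(-4, Pow(-376, -1))), 30115) = Add(Add(Add(57215, -29495), Mul(-4, Rational(-1, 376))), 30115) = Add(Add(27720, Rational(1, 94)), 30115) = Add(Rational(2605681, 94), 30115) = Rational(5436491, 94)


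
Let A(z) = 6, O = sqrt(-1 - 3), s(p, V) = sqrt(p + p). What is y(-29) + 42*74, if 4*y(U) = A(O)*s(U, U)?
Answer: 3108 + 3*I*sqrt(58)/2 ≈ 3108.0 + 11.424*I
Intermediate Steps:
s(p, V) = sqrt(2)*sqrt(p) (s(p, V) = sqrt(2*p) = sqrt(2)*sqrt(p))
O = 2*I (O = sqrt(-4) = 2*I ≈ 2.0*I)
y(U) = 3*sqrt(2)*sqrt(U)/2 (y(U) = (6*(sqrt(2)*sqrt(U)))/4 = (6*sqrt(2)*sqrt(U))/4 = 3*sqrt(2)*sqrt(U)/2)
y(-29) + 42*74 = 3*sqrt(2)*sqrt(-29)/2 + 42*74 = 3*sqrt(2)*(I*sqrt(29))/2 + 3108 = 3*I*sqrt(58)/2 + 3108 = 3108 + 3*I*sqrt(58)/2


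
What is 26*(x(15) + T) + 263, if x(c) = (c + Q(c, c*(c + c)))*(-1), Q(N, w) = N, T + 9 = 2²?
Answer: -647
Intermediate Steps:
T = -5 (T = -9 + 2² = -9 + 4 = -5)
x(c) = -2*c (x(c) = (c + c)*(-1) = (2*c)*(-1) = -2*c)
26*(x(15) + T) + 263 = 26*(-2*15 - 5) + 263 = 26*(-30 - 5) + 263 = 26*(-35) + 263 = -910 + 263 = -647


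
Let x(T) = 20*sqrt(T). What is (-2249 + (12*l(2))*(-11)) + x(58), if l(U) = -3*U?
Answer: -1457 + 20*sqrt(58) ≈ -1304.7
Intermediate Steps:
(-2249 + (12*l(2))*(-11)) + x(58) = (-2249 + (12*(-3*2))*(-11)) + 20*sqrt(58) = (-2249 + (12*(-6))*(-11)) + 20*sqrt(58) = (-2249 - 72*(-11)) + 20*sqrt(58) = (-2249 + 792) + 20*sqrt(58) = -1457 + 20*sqrt(58)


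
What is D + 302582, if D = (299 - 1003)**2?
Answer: 798198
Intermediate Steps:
D = 495616 (D = (-704)**2 = 495616)
D + 302582 = 495616 + 302582 = 798198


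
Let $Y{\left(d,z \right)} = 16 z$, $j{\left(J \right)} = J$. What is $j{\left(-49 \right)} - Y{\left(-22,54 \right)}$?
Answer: $-913$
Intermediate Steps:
$j{\left(-49 \right)} - Y{\left(-22,54 \right)} = -49 - 16 \cdot 54 = -49 - 864 = -913$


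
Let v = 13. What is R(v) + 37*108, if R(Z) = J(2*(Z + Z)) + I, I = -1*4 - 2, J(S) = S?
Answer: 4042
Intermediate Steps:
I = -6 (I = -4 - 2 = -6)
R(Z) = -6 + 4*Z (R(Z) = 2*(Z + Z) - 6 = 2*(2*Z) - 6 = 4*Z - 6 = -6 + 4*Z)
R(v) + 37*108 = (-6 + 4*13) + 37*108 = (-6 + 52) + 3996 = 46 + 3996 = 4042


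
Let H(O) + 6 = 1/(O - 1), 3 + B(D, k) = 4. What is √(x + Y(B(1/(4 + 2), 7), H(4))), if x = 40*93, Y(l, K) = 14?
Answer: √3734 ≈ 61.106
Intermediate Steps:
B(D, k) = 1 (B(D, k) = -3 + 4 = 1)
H(O) = -6 + 1/(-1 + O) (H(O) = -6 + 1/(O - 1) = -6 + 1/(-1 + O))
x = 3720
√(x + Y(B(1/(4 + 2), 7), H(4))) = √(3720 + 14) = √3734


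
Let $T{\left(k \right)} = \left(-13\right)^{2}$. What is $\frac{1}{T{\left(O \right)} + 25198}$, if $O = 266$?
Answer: $\frac{1}{25367} \approx 3.9421 \cdot 10^{-5}$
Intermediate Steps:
$T{\left(k \right)} = 169$
$\frac{1}{T{\left(O \right)} + 25198} = \frac{1}{169 + 25198} = \frac{1}{25367}$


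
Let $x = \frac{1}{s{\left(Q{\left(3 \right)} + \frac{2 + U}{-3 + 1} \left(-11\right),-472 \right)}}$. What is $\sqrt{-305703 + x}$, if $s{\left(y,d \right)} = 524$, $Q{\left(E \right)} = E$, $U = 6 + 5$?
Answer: $\frac{i \sqrt{20984676601}}{262} \approx 552.9 i$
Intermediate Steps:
$U = 11$
$x = \frac{1}{524} \approx 0.0019084$
$\sqrt{-305703 + x} = \sqrt{-305703 + \frac{1}{524}} = \sqrt{- \frac{160188371}{524}} = \frac{i \sqrt{20984676601}}{262}$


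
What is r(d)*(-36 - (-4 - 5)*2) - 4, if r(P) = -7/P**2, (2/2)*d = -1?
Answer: 122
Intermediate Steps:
d = -1
r(P) = -7/P**2
r(d)*(-36 - (-4 - 5)*2) - 4 = (-7/(-1)**2)*(-36 - (-4 - 5)*2) - 4 = (-7*1)*(-36 - (-9)*2) - 4 = -7*(-36 - 1*(-18)) - 4 = -7*(-36 + 18) - 4 = -7*(-18) - 4 = 126 - 4 = 122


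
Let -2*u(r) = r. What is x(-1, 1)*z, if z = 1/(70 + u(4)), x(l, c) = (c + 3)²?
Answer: 4/17 ≈ 0.23529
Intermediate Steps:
x(l, c) = (3 + c)²
u(r) = -r/2
z = 1/68 (z = 1/(70 - ½*4) = 1/(70 - 2) = 1/68 ≈ 0.014706)
x(-1, 1)*z = (3 + 1)²*(1/68) = 4²*(1/68) = 16*(1/68) = 4/17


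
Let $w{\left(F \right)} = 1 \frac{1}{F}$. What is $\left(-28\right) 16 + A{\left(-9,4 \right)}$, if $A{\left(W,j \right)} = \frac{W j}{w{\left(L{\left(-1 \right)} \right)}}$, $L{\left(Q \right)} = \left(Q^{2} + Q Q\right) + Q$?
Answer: $-484$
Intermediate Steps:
$L{\left(Q \right)} = Q + 2 Q^{2}$ ($L{\left(Q \right)} = \left(Q^{2} + Q^{2}\right) + Q = 2 Q^{2} + Q = Q + 2 Q^{2}$)
$w{\left(F \right)} = \frac{1}{F}$
$A{\left(W,j \right)} = W j$ ($A{\left(W,j \right)} = \frac{W j}{\frac{1}{\left(-1\right) \left(1 + 2 \left(-1\right)\right)}} = \frac{W j}{\frac{1}{\left(-1\right) \left(1 - 2\right)}} = \frac{W j}{\frac{1}{\left(-1\right) \left(-1\right)}} = \frac{W j}{1^{-1}} = \frac{W j}{1} = W j 1 = W j$)
$\left(-28\right) 16 + A{\left(-9,4 \right)} = \left(-28\right) 16 - 36 = -448 - 36 = -484$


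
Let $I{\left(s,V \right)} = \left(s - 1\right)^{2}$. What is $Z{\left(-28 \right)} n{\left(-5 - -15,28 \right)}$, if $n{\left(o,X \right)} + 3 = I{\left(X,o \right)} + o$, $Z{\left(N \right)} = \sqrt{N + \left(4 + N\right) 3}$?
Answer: $7360 i \approx 7360.0 i$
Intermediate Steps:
$I{\left(s,V \right)} = \left(-1 + s\right)^{2}$
$Z{\left(N \right)} = \sqrt{12 + 4 N}$ ($Z{\left(N \right)} = \sqrt{N + \left(12 + 3 N\right)} = \sqrt{12 + 4 N}$)
$n{\left(o,X \right)} = -3 + o + \left(-1 + X\right)^{2}$ ($n{\left(o,X \right)} = -3 + \left(\left(-1 + X\right)^{2} + o\right) = -3 + \left(o + \left(-1 + X\right)^{2}\right) = -3 + o + \left(-1 + X\right)^{2}$)
$Z{\left(-28 \right)} n{\left(-5 - -15,28 \right)} = 2 \sqrt{3 - 28} \left(-3 - -10 + \left(-1 + 28\right)^{2}\right) = 2 \sqrt{-25} \left(-3 + \left(-5 + 15\right) + 27^{2}\right) = 2 \cdot 5 i \left(-3 + 10 + 729\right) = 10 i 736 = 7360 i$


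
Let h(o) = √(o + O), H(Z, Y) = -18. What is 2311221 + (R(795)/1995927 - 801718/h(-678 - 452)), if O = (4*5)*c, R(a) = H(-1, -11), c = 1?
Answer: 1537676132283/665309 + 400859*I*√1110/555 ≈ 2.3112e+6 + 24064.0*I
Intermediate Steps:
R(a) = -18
O = 20 (O = (4*5)*1 = 20*1 = 20)
h(o) = √(20 + o) (h(o) = √(o + 20) = √(20 + o))
2311221 + (R(795)/1995927 - 801718/h(-678 - 452)) = 2311221 + (-18/1995927 - 801718/√(20 + (-678 - 452))) = 2311221 + (-18*1/1995927 - 801718/√(20 - 1130)) = 2311221 + (-6/665309 - 801718*(-I*√1110/1110)) = 2311221 + (-6/665309 - (-400859)*I*√1110/555) = 2311221 + (-6/665309 + 400859*I*√1110/555) = 1537676132283/665309 + 400859*I*√1110/555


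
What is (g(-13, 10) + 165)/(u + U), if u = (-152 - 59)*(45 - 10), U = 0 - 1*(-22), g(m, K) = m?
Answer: -152/7363 ≈ -0.020644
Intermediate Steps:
U = 22 (U = 0 + 22 = 22)
u = -7385 (u = -211*35 = -7385)
(g(-13, 10) + 165)/(u + U) = (-13 + 165)/(-7385 + 22) = 152/(-7363) = -1/7363*152 = -152/7363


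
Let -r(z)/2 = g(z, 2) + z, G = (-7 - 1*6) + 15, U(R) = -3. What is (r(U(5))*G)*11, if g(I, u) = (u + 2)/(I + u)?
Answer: 308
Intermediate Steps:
g(I, u) = (2 + u)/(I + u)
G = 2 (G = (-7 - 6) + 15 = -13 + 15 = 2)
r(z) = -8/(2 + z) - 2*z (r(z) = -2*((2 + 2)/(z + 2) + z) = -2*(4/(2 + z) + z) = -2*(z + 4/(2 + z)) = -8/(2 + z) - 2*z)
(r(U(5))*G)*11 = ((2*(-4 - 1*(-3)*(2 - 3))/(2 - 3))*2)*11 = ((2*(-4 - 1*(-3)*(-1))/(-1))*2)*11 = ((2*(-1)*(-4 - 3))*2)*11 = ((2*(-1)*(-7))*2)*11 = (14*2)*11 = 28*11 = 308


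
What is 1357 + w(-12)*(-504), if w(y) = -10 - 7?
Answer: 9925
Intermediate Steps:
w(y) = -17
1357 + w(-12)*(-504) = 1357 - 17*(-504) = 1357 + 8568 = 9925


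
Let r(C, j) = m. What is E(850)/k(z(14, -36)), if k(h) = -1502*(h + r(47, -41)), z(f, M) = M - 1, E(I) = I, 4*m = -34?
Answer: 850/68341 ≈ 0.012438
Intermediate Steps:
m = -17/2 (m = (¼)*(-34) = -17/2 ≈ -8.5000)
r(C, j) = -17/2
z(f, M) = -1 + M
k(h) = 12767 - 1502*h (k(h) = -1502*(h - 17/2) = -1502*(-17/2 + h) = 12767 - 1502*h)
E(850)/k(z(14, -36)) = 850/(12767 - 1502*(-1 - 36)) = 850/(12767 - 1502*(-37)) = 850/(12767 + 55574) = 850/68341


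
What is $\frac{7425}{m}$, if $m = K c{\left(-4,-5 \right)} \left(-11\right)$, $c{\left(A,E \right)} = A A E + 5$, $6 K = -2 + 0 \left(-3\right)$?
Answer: $-27$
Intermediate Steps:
$K = - \frac{1}{3}$ ($K = \frac{-2 + 0 \left(-3\right)}{6} = \frac{-2 + 0}{6} = \frac{1}{6} \left(-2\right) = - \frac{1}{3} \approx -0.33333$)
$c{\left(A,E \right)} = 5 + E A^{2}$ ($c{\left(A,E \right)} = A^{2} E + 5 = E A^{2} + 5 = 5 + E A^{2}$)
$m = -275$ ($m = - \frac{5 - 5 \left(-4\right)^{2}}{3} \left(-11\right) = - \frac{5 - 80}{3} \left(-11\right) = \left(- \frac{1}{3}\right) \left(-75\right) \left(-11\right) = 25 \left(-11\right) = -275$)
$\frac{7425}{m} = \frac{7425}{-275} = 7425 \left(- \frac{1}{275}\right) = -27$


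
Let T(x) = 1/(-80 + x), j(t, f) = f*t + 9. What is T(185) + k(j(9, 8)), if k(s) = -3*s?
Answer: -25514/105 ≈ -242.99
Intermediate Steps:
j(t, f) = 9 + f*t
T(185) + k(j(9, 8)) = 1/(-80 + 185) - 3*(9 + 8*9) = 1/105 - 3*(9 + 72) = 1/105 - 3*81 = 1/105 - 243 = -25514/105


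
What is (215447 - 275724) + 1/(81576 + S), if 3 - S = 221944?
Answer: -8460781106/140365 ≈ -60277.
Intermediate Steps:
S = -221941 (S = 3 - 1*221944 = 3 - 221944 = -221941)
(215447 - 275724) + 1/(81576 + S) = (215447 - 275724) + 1/(81576 - 221941) = -60277 + 1/(-140365) = -60277 - 1/140365 = -8460781106/140365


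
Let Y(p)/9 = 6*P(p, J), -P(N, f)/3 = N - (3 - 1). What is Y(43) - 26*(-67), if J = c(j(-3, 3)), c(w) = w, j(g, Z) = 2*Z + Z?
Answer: -4900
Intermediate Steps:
j(g, Z) = 3*Z
J = 9 (J = 3*3 = 9)
P(N, f) = 6 - 3*N (P(N, f) = -3*(N - (3 - 1)) = -3*(N - 1*2) = -3*(N - 2) = -3*(-2 + N) = 6 - 3*N)
Y(p) = 324 - 162*p (Y(p) = 9*(6*(6 - 3*p)) = 9*(36 - 18*p) = 324 - 162*p)
Y(43) - 26*(-67) = (324 - 162*43) - 26*(-67) = (324 - 6966) + 1742 = -6642 + 1742 = -4900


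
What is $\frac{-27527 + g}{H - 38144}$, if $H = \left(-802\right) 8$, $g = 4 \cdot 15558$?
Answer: $- \frac{6941}{8912} \approx -0.77884$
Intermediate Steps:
$g = 62232$
$H = -6416$
$\frac{-27527 + g}{H - 38144} = \frac{-27527 + 62232}{-6416 - 38144} = \frac{34705}{-44560} = 34705 \left(- \frac{1}{44560}\right) = - \frac{6941}{8912}$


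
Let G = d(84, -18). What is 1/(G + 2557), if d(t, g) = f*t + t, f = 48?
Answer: 1/6673 ≈ 0.00014986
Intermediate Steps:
d(t, g) = 49*t (d(t, g) = 48*t + t = 49*t)
G = 4116 (G = 49*84 = 4116)
1/(G + 2557) = 1/(4116 + 2557) = 1/6673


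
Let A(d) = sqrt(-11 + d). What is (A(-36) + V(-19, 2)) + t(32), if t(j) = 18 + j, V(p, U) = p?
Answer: 31 + I*sqrt(47) ≈ 31.0 + 6.8557*I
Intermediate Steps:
(A(-36) + V(-19, 2)) + t(32) = (sqrt(-11 - 36) - 19) + (18 + 32) = (sqrt(-47) - 19) + 50 = (I*sqrt(47) - 19) + 50 = (-19 + I*sqrt(47)) + 50 = 31 + I*sqrt(47)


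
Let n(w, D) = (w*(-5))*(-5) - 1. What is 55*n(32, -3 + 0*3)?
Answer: 43945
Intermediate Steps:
n(w, D) = -1 + 25*w (n(w, D) = -5*w*(-5) - 1 = 25*w - 1 = -1 + 25*w)
55*n(32, -3 + 0*3) = 55*(-1 + 25*32) = 55*(-1 + 800) = 55*799 = 43945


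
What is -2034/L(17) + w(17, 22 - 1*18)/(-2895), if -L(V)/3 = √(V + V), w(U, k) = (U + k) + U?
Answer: -38/2895 + 339*√34/17 ≈ 116.26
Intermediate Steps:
w(U, k) = k + 2*U
L(V) = -3*√2*√V (L(V) = -3*√(V + V) = -3*√2*√V)
-2034/L(17) + w(17, 22 - 1*18)/(-2895) = -2034*(-√34/102) + ((22 - 1*18) + 2*17)/(-2895) = -2034*(-√34/102) + ((22 - 18) + 34)*(-1/2895) = -(-339)*√34/17 + (4 + 34)*(-1/2895) = 339*√34/17 + 38*(-1/2895) = 339*√34/17 - 38/2895 = -38/2895 + 339*√34/17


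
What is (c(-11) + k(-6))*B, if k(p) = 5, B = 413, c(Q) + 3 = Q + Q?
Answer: -8260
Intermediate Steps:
c(Q) = -3 + 2*Q (c(Q) = -3 + (Q + Q) = -3 + 2*Q)
(c(-11) + k(-6))*B = ((-3 + 2*(-11)) + 5)*413 = ((-3 - 22) + 5)*413 = (-25 + 5)*413 = -20*413 = -8260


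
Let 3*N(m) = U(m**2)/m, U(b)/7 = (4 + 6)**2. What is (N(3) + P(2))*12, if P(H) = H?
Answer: 2872/3 ≈ 957.33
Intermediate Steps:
U(b) = 700 (U(b) = 7*(4 + 6)**2 = 7*10**2 = 7*100 = 700)
N(m) = 700/(3*m) (N(m) = (700/m)/3 = 700/(3*m))
(N(3) + P(2))*12 = ((700/3)/3 + 2)*12 = ((700/3)*(1/3) + 2)*12 = (700/9 + 2)*12 = (718/9)*12 = 2872/3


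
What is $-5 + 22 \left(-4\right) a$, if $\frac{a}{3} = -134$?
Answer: $35371$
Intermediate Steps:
$a = -402$ ($a = 3 \left(-134\right) = -402$)
$-5 + 22 \left(-4\right) a = -5 + 22 \left(-4\right) \left(-402\right) = -5 - -35376 = -5 + 35376 = 35371$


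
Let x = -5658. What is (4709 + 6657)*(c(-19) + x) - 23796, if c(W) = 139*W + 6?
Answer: -94282034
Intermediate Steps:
c(W) = 6 + 139*W
(4709 + 6657)*(c(-19) + x) - 23796 = (4709 + 6657)*((6 + 139*(-19)) - 5658) - 23796 = 11366*((6 - 2641) - 5658) - 23796 = 11366*(-2635 - 5658) - 23796 = 11366*(-8293) - 23796 = -94258238 - 23796 = -94282034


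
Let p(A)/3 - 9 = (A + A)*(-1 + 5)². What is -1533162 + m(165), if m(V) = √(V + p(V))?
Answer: -1533162 + 4*√1002 ≈ -1.5330e+6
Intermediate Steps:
p(A) = 27 + 96*A (p(A) = 27 + 3*((A + A)*(-1 + 5)²) = 27 + 3*((2*A)*4²) = 27 + 3*((2*A)*16) = 27 + 3*(32*A) = 27 + 96*A)
m(V) = √(27 + 97*V) (m(V) = √(V + (27 + 96*V)) = √(27 + 97*V))
-1533162 + m(165) = -1533162 + √(27 + 97*165) = -1533162 + √(27 + 16005) = -1533162 + √16032 = -1533162 + 4*√1002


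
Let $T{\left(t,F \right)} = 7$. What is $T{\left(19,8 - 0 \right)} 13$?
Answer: $91$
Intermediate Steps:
$T{\left(19,8 - 0 \right)} 13 = 7 \cdot 13 = 91$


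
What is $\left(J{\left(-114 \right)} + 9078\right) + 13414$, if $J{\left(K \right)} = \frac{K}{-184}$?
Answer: $\frac{2069321}{92} \approx 22493.0$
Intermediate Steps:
$J{\left(K \right)} = - \frac{K}{184}$ ($J{\left(K \right)} = K \left(- \frac{1}{184}\right) = - \frac{K}{184}$)
$\left(J{\left(-114 \right)} + 9078\right) + 13414 = \left(\left(- \frac{1}{184}\right) \left(-114\right) + 9078\right) + 13414 = \left(\frac{57}{92} + 9078\right) + 13414 = \frac{835233}{92} + 13414 = \frac{2069321}{92}$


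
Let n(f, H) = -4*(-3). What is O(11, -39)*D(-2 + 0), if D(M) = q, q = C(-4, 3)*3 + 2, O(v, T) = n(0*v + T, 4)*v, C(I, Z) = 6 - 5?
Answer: 660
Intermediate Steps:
n(f, H) = 12
C(I, Z) = 1
O(v, T) = 12*v
q = 5 (q = 1*3 + 2 = 3 + 2 = 5)
D(M) = 5
O(11, -39)*D(-2 + 0) = (12*11)*5 = 132*5 = 660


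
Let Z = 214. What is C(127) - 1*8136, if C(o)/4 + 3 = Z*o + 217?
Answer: 101432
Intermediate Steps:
C(o) = 856 + 856*o (C(o) = -12 + 4*(214*o + 217) = -12 + 4*(217 + 214*o) = -12 + (868 + 856*o) = 856 + 856*o)
C(127) - 1*8136 = (856 + 856*127) - 1*8136 = (856 + 108712) - 8136 = 109568 - 8136 = 101432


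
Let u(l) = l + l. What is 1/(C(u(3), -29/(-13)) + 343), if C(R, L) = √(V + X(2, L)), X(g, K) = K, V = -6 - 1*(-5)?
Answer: 4459/1529421 - 4*√13/1529421 ≈ 0.0029061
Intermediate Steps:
V = -1 (V = -6 + 5 = -1)
u(l) = 2*l
C(R, L) = √(-1 + L)
1/(C(u(3), -29/(-13)) + 343) = 1/(√(-1 - 29/(-13)) + 343) = 1/(√(-1 - 29*(-1/13)) + 343) = 1/(√(-1 + 29/13) + 343) = 1/(√(16/13) + 343) = 1/(4*√13/13 + 343) = 1/(343 + 4*√13/13)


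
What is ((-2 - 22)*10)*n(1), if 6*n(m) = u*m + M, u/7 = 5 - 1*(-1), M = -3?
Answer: -1560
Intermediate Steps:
u = 42 (u = 7*(5 - 1*(-1)) = 7*(5 + 1) = 7*6 = 42)
n(m) = -1/2 + 7*m (n(m) = (42*m - 3)/6 = (-3 + 42*m)/6 = -1/2 + 7*m)
((-2 - 22)*10)*n(1) = ((-2 - 22)*10)*(-1/2 + 7*1) = (-24*10)*(-1/2 + 7) = -240*13/2 = -1560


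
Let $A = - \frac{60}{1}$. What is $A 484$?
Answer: $-29040$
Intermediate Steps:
$A = -60$ ($A = \left(-60\right) 1 = -60$)
$A 484 = \left(-60\right) 484 = -29040$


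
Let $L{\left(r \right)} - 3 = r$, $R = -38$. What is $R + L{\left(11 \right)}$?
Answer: $-24$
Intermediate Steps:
$L{\left(r \right)} = 3 + r$
$R + L{\left(11 \right)} = -38 + \left(3 + 11\right) = -38 + 14 = -24$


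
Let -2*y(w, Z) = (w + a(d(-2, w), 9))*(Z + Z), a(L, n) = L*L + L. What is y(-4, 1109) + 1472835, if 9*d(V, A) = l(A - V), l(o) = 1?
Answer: 119647861/81 ≈ 1.4771e+6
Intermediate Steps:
d(V, A) = ⅑ (d(V, A) = (⅑)*1 = ⅑)
a(L, n) = L + L² (a(L, n) = L² + L = L + L²)
y(w, Z) = -Z*(10/81 + w) (y(w, Z) = -(w + (1 + ⅑)/9)*(Z + Z)/2 = -(w + (⅑)*(10/9))*2*Z/2 = -(w + 10/81)*2*Z/2 = -(10/81 + w)*2*Z/2 = -Z*(10/81 + w))
y(-4, 1109) + 1472835 = -1/81*1109*(10 + 81*(-4)) + 1472835 = -1/81*1109*(10 - 324) + 1472835 = -1/81*1109*(-314) + 1472835 = 348226/81 + 1472835 = 119647861/81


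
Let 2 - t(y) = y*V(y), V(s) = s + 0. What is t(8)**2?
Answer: 3844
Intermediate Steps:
V(s) = s
t(y) = 2 - y**2 (t(y) = 2 - y*y = 2 - y**2)
t(8)**2 = (2 - 1*8**2)**2 = (2 - 1*64)**2 = (2 - 64)**2 = (-62)**2 = 3844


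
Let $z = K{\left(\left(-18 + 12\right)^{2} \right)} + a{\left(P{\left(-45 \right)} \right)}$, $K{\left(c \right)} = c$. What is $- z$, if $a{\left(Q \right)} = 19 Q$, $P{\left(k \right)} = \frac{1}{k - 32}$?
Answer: $- \frac{2753}{77} \approx -35.753$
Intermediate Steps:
$P{\left(k \right)} = \frac{1}{-32 + k}$
$z = \frac{2753}{77}$ ($z = \left(-18 + 12\right)^{2} + \frac{19}{-32 - 45} = \left(-6\right)^{2} + \frac{19}{-77} = 36 + 19 \left(- \frac{1}{77}\right) = 36 - \frac{19}{77} = \frac{2753}{77} \approx 35.753$)
$- z = \left(-1\right) \frac{2753}{77} = - \frac{2753}{77}$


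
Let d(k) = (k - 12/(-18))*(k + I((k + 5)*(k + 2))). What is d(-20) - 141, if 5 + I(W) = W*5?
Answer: -77273/3 ≈ -25758.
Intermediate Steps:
I(W) = -5 + 5*W (I(W) = -5 + W*5 = -5 + 5*W)
d(k) = (⅔ + k)*(-5 + k + 5*(2 + k)*(5 + k)) (d(k) = (k - 12/(-18))*(k + (-5 + 5*((k + 5)*(k + 2)))) = (k - 12*(-1/18))*(k + (-5 + 5*((5 + k)*(2 + k)))) = (k + ⅔)*(k + (-5 + 5*((2 + k)*(5 + k)))) = (⅔ + k)*(k + (-5 + 5*(2 + k)*(5 + k))) = (⅔ + k)*(-5 + k + 5*(2 + k)*(5 + k)))
d(-20) - 141 = (30 + 5*(-20)³ + 69*(-20) + (118/3)*(-20)²) - 141 = (30 + 5*(-8000) - 1380 + (118/3)*400) - 141 = (30 - 40000 - 1380 + 47200/3) - 141 = -76850/3 - 141 = -77273/3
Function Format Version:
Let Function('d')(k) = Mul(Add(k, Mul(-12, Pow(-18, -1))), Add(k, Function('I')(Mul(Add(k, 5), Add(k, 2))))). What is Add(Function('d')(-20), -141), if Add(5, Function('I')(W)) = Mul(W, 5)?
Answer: Rational(-77273, 3) ≈ -25758.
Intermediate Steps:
Function('I')(W) = Add(-5, Mul(5, W)) (Function('I')(W) = Add(-5, Mul(W, 5)) = Add(-5, Mul(5, W)))
Function('d')(k) = Mul(Add(Rational(2, 3), k), Add(-5, k, Mul(5, Add(2, k), Add(5, k)))) (Function('d')(k) = Mul(Add(k, Mul(-12, Pow(-18, -1))), Add(k, Add(-5, Mul(5, Mul(Add(k, 5), Add(k, 2)))))) = Mul(Add(k, Mul(-12, Rational(-1, 18))), Add(k, Add(-5, Mul(5, Mul(Add(5, k), Add(2, k)))))) = Mul(Add(k, Rational(2, 3)), Add(k, Add(-5, Mul(5, Mul(Add(2, k), Add(5, k)))))) = Mul(Add(Rational(2, 3), k), Add(k, Add(-5, Mul(5, Add(2, k), Add(5, k))))) = Mul(Add(Rational(2, 3), k), Add(-5, k, Mul(5, Add(2, k), Add(5, k)))))
Add(Function('d')(-20), -141) = Add(Add(30, Mul(5, Pow(-20, 3)), Mul(69, -20), Mul(Rational(118, 3), Pow(-20, 2))), -141) = Add(Add(30, Mul(5, -8000), -1380, Mul(Rational(118, 3), 400)), -141) = Add(Add(30, -40000, -1380, Rational(47200, 3)), -141) = Add(Rational(-76850, 3), -141) = Rational(-77273, 3)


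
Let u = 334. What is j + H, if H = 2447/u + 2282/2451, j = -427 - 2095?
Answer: -2057835163/818634 ≈ -2513.7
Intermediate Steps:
j = -2522
H = 6759785/818634 (H = 2447/334 + 2282/2451 = 6759785/818634 ≈ 8.2574)
j + H = -2522 + 6759785/818634 = -2057835163/818634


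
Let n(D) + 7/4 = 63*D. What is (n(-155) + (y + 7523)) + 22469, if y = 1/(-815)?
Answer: 65934311/3260 ≈ 20225.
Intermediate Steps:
y = -1/815 ≈ -0.0012270
n(D) = -7/4 + 63*D
(n(-155) + (y + 7523)) + 22469 = ((-7/4 + 63*(-155)) + (-1/815 + 7523)) + 22469 = ((-7/4 - 9765) + 6131244/815) + 22469 = (-39067/4 + 6131244/815) + 22469 = -7314629/3260 + 22469 = 65934311/3260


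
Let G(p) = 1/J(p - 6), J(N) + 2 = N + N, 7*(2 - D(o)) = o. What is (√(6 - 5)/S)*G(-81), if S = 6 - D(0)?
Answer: -1/704 ≈ -0.0014205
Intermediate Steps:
D(o) = 2 - o/7
S = 4 (S = 6 - (2 - ⅐*0) = 6 - (2 + 0) = 6 - 1*2 = 6 - 2 = 4)
J(N) = -2 + 2*N (J(N) = -2 + (N + N) = -2 + 2*N)
G(p) = 1/(-14 + 2*p) (G(p) = 1/(-2 + 2*(p - 6)) = 1/(-2 + 2*(-6 + p)) = 1/(-2 + (-12 + 2*p)) = 1/(-14 + 2*p))
(√(6 - 5)/S)*G(-81) = (√(6 - 5)/4)*(1/(2*(-7 - 81))) = (√1*(¼))*((½)/(-88)) = (1*(¼))*((½)*(-1/88)) = (¼)*(-1/176) = -1/704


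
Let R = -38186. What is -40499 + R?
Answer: -78685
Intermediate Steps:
-40499 + R = -40499 - 38186 = -78685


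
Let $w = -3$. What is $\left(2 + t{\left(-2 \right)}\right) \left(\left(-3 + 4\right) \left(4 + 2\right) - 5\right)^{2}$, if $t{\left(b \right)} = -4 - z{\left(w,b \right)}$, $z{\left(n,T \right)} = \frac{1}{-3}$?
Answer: $- \frac{5}{3} \approx -1.6667$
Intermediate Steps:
$z{\left(n,T \right)} = - \frac{1}{3}$
$t{\left(b \right)} = - \frac{11}{3}$ ($t{\left(b \right)} = -4 - - \frac{1}{3} = -4 + \frac{1}{3} = - \frac{11}{3}$)
$\left(2 + t{\left(-2 \right)}\right) \left(\left(-3 + 4\right) \left(4 + 2\right) - 5\right)^{2} = \left(2 - \frac{11}{3}\right) \left(\left(-3 + 4\right) \left(4 + 2\right) - 5\right)^{2} = - \frac{5 \left(1 \cdot 6 - 5\right)^{2}}{3} = - \frac{5 \left(6 - 5\right)^{2}}{3} = - \frac{5 \cdot 1^{2}}{3} = \left(- \frac{5}{3}\right) 1 = - \frac{5}{3}$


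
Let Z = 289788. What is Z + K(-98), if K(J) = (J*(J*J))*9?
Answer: -8180940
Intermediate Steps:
K(J) = 9*J³ (K(J) = (J*J²)*9 = J³*9 = 9*J³)
Z + K(-98) = 289788 + 9*(-98)³ = 289788 + 9*(-941192) = 289788 - 8470728 = -8180940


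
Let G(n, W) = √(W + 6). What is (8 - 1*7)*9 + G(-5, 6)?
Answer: 9 + 2*√3 ≈ 12.464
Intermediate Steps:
G(n, W) = √(6 + W)
(8 - 1*7)*9 + G(-5, 6) = (8 - 1*7)*9 + √(6 + 6) = (8 - 7)*9 + √12 = 1*9 + 2*√3 = 9 + 2*√3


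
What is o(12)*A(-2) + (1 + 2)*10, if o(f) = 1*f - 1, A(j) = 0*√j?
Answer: 30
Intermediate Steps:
A(j) = 0
o(f) = -1 + f (o(f) = f - 1 = -1 + f)
o(12)*A(-2) + (1 + 2)*10 = (-1 + 12)*0 + (1 + 2)*10 = 11*0 + 3*10 = 0 + 30 = 30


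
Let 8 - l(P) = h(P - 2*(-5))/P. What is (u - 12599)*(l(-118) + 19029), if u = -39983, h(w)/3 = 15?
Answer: -59060391601/59 ≈ -1.0010e+9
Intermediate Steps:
h(w) = 45 (h(w) = 3*15 = 45)
l(P) = 8 - 45/P
(u - 12599)*(l(-118) + 19029) = (-39983 - 12599)*((8 - 45/(-118)) + 19029) = -52582*((8 - 45*(-1/118)) + 19029) = -52582*((8 + 45/118) + 19029) = -52582*(989/118 + 19029) = -52582*2246411/118 = -59060391601/59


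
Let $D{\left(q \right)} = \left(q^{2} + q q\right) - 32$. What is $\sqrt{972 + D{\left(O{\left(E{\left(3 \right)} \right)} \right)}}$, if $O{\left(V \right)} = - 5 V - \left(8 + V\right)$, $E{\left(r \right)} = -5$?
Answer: $6 \sqrt{53} \approx 43.681$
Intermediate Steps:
$O{\left(V \right)} = -8 - 6 V$
$D{\left(q \right)} = -32 + 2 q^{2}$ ($D{\left(q \right)} = \left(q^{2} + q^{2}\right) - 32 = 2 q^{2} - 32 = -32 + 2 q^{2}$)
$\sqrt{972 + D{\left(O{\left(E{\left(3 \right)} \right)} \right)}} = \sqrt{972 - \left(32 - 2 \left(-8 - -30\right)^{2}\right)} = \sqrt{972 - \left(32 - 2 \left(-8 + 30\right)^{2}\right)} = \sqrt{972 - \left(32 - 2 \cdot 22^{2}\right)} = \sqrt{972 + \left(-32 + 2 \cdot 484\right)} = \sqrt{972 + \left(-32 + 968\right)} = \sqrt{972 + 936} = \sqrt{1908} = 6 \sqrt{53}$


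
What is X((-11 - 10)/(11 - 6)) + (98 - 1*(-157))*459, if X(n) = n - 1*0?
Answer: 585204/5 ≈ 1.1704e+5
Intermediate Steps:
X(n) = n (X(n) = n + 0 = n)
X((-11 - 10)/(11 - 6)) + (98 - 1*(-157))*459 = (-11 - 10)/(11 - 6) + (98 - 1*(-157))*459 = -21/5 + (98 + 157)*459 = -21*⅕ + 255*459 = -21/5 + 117045 = 585204/5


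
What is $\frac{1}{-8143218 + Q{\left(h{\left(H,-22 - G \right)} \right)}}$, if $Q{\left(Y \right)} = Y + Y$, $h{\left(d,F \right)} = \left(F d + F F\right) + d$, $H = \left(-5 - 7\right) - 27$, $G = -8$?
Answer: $- \frac{1}{8141812} \approx -1.2282 \cdot 10^{-7}$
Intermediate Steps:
$H = -39$ ($H = \left(-5 - 7\right) - 27 = -12 - 27 = -39$)
$h{\left(d,F \right)} = d + F^{2} + F d$ ($h{\left(d,F \right)} = \left(F d + F^{2}\right) + d = \left(F^{2} + F d\right) + d = d + F^{2} + F d$)
$Q{\left(Y \right)} = 2 Y$
$\frac{1}{-8143218 + Q{\left(h{\left(H,-22 - G \right)} \right)}} = \frac{1}{-8143218 + 2 \left(-39 + \left(-22 - -8\right)^{2} + \left(-22 - -8\right) \left(-39\right)\right)} = \frac{1}{-8143218 + 2 \left(-39 + \left(-22 + 8\right)^{2} + \left(-22 + 8\right) \left(-39\right)\right)} = \frac{1}{-8143218 + 2 \left(-39 + \left(-14\right)^{2} - -546\right)} = \frac{1}{-8143218 + 2 \left(-39 + 196 + 546\right)} = \frac{1}{-8143218 + 2 \cdot 703} = \frac{1}{-8143218 + 1406} = \frac{1}{-8141812} = - \frac{1}{8141812}$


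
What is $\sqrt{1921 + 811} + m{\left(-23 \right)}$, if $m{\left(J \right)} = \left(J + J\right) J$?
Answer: $1058 + 2 \sqrt{683} \approx 1110.3$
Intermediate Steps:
$m{\left(J \right)} = 2 J^{2}$ ($m{\left(J \right)} = 2 J J = 2 J^{2}$)
$\sqrt{1921 + 811} + m{\left(-23 \right)} = \sqrt{1921 + 811} + 2 \left(-23\right)^{2} = \sqrt{2732} + 2 \cdot 529 = 2 \sqrt{683} + 1058 = 1058 + 2 \sqrt{683}$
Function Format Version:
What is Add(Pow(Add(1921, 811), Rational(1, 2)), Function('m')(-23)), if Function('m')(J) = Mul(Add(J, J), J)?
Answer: Add(1058, Mul(2, Pow(683, Rational(1, 2)))) ≈ 1110.3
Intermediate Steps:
Function('m')(J) = Mul(2, Pow(J, 2)) (Function('m')(J) = Mul(Mul(2, J), J) = Mul(2, Pow(J, 2)))
Add(Pow(Add(1921, 811), Rational(1, 2)), Function('m')(-23)) = Add(Pow(Add(1921, 811), Rational(1, 2)), Mul(2, Pow(-23, 2))) = Add(Pow(2732, Rational(1, 2)), Mul(2, 529)) = Add(Mul(2, Pow(683, Rational(1, 2))), 1058) = Add(1058, Mul(2, Pow(683, Rational(1, 2))))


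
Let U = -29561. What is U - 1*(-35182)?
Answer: 5621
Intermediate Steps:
U - 1*(-35182) = -29561 - 1*(-35182) = -29561 + 35182 = 5621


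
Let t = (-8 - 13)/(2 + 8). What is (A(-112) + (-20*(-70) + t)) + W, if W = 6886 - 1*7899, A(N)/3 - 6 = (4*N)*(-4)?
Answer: 57789/10 ≈ 5778.9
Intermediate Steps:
A(N) = 18 - 48*N (A(N) = 18 + 3*((4*N)*(-4)) = 18 + 3*(-16*N) = 18 - 48*N)
t = -21/10 ≈ -2.1000
W = -1013 (W = 6886 - 7899 = -1013)
(A(-112) + (-20*(-70) + t)) + W = ((18 - 48*(-112)) + (-20*(-70) - 21/10)) - 1013 = ((18 + 5376) + (1400 - 21/10)) - 1013 = (5394 + 13979/10) - 1013 = 67919/10 - 1013 = 57789/10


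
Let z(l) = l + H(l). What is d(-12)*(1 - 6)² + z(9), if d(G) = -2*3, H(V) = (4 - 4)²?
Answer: -141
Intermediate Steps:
H(V) = 0 (H(V) = 0² = 0)
d(G) = -6
z(l) = l (z(l) = l + 0 = l)
d(-12)*(1 - 6)² + z(9) = -6*(1 - 6)² + 9 = -6*(-5)² + 9 = -6*25 + 9 = -150 + 9 = -141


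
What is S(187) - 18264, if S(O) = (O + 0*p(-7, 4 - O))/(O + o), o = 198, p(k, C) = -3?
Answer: -639223/35 ≈ -18264.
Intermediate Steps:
S(O) = O/(198 + O) (S(O) = (O + 0*(-3))/(O + 198) = (O + 0)/(198 + O) = O/(198 + O))
S(187) - 18264 = 187/(198 + 187) - 18264 = 187/385 - 18264 = 187*(1/385) - 18264 = 17/35 - 18264 = -639223/35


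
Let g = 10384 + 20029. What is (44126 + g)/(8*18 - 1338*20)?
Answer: -74539/26616 ≈ -2.8005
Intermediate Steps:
g = 30413
(44126 + g)/(8*18 - 1338*20) = (44126 + 30413)/(8*18 - 1338*20) = 74539/(144 - 26760) = 74539/(-26616) = 74539*(-1/26616) = -74539/26616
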